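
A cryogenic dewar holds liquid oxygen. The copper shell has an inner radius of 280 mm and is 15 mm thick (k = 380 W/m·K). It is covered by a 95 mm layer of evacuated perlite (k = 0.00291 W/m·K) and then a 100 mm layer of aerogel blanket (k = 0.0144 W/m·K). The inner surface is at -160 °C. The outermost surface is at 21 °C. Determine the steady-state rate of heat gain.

Q ≈ 7.11 W

Radial (spherical) resistances in series:
R_copper shell = (1/0.28 − 1/0.295)/(4π×380) = 3.803×10^-5 K/W
R_evacuated perlite = (1/0.295 − 1/0.39)/(4π×0.00291) = 22.58 K/W
R_aerogel blanket = (1/0.39 − 1/0.49)/(4π×0.0144) = 2.892 K/W
R_total = 25.47 K/W
Q = ΔT/R_total = 181/25.47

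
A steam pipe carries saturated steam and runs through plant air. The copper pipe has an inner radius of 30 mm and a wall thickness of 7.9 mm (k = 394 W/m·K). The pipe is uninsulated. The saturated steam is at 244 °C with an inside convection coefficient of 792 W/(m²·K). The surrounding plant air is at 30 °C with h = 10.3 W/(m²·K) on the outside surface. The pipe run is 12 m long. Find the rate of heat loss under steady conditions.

Q ≈ 6200 W

Radial resistances (cylindrical: R_cond = ln(r_o/r_i)/(2πkL), R_conv = 1/(h·2πrL)):
R_inner film = 1/(h_i·2πr₁L) = 1/(792×2π×0.03×12) = 5.582×10^-4 K/W
R_copper pipe wall = ln(37.9/30)/(2π×394×12) = 7.869×10^-6 K/W
R_outer film = 1/(h_o·2πr_oL) = 1/(10.3×2π×0.0379×12) = 0.03398 K/W
R_total = 0.03454 K/W
Q = ΔT/R_total = 214/0.03454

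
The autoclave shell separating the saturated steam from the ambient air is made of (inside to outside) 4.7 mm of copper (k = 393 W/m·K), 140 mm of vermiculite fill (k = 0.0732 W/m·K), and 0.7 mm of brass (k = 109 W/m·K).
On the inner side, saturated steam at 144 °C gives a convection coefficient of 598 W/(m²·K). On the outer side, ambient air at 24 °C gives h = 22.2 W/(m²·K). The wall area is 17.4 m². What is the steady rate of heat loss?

Thermal resistances in series:
R_inner film = 1/(h_i·A) = 1/(598×17.4) = 9.611×10^-5 K/W
R_copper = L/(kA) = 0.0047/(393×17.4) = 6.873×10^-7 K/W
R_vermiculite fill = L/(kA) = 0.14/(0.0732×17.4) = 0.1099 K/W
R_brass = L/(kA) = 0.0007/(109×17.4) = 3.691×10^-7 K/W
R_outer film = 1/(h_o·A) = 1/(22.2×17.4) = 0.002589 K/W
R_total = 0.1126 K/W
Q = ΔT / R_total = 120 / 0.1126

Q ≈ 1070 W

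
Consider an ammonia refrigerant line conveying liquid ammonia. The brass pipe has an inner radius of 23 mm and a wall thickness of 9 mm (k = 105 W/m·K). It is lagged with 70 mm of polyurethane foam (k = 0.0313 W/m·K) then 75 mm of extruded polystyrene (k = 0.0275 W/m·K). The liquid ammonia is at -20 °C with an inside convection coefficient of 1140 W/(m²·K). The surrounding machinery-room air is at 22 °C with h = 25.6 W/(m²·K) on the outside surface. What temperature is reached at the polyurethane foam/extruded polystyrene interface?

For a radial system each layer contributes R = ln(r_out/r_in)/(2πkL); films add R = 1/(hA).
R_inner film = 1/(h_i·2πr₁L) = 1/(1140×2π×0.023×1) = 0.00607 K/W
R_brass pipe wall = ln(32/23)/(2π×105×1) = 5.006×10^-4 K/W
R_polyurethane foam = ln(102/32)/(2π×0.0313×1) = 5.895 K/W
R_extruded polystyrene = ln(177/102)/(2π×0.0275×1) = 3.19 K/W
R_outer film = 1/(h_o·2πr_oL) = 1/(25.6×2π×0.177×1) = 0.03512 K/W
R_total = 9.126 K/W
Q = ΔT/R_total = 42/9.126
Q = 4.6 W/m
T_interface = T_inner + Q·ΣR(inner→interface) = -20 + 4.6×5.901

T ≈ 7.16 °C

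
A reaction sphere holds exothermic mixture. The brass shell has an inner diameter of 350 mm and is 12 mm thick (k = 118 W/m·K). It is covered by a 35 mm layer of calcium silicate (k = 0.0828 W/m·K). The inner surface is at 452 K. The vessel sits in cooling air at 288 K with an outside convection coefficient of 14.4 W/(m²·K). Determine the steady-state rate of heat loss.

Q ≈ 178 W

Each spherical layer contributes R = (1/r_i − 1/r_o)/(4πk):
R_brass shell = (1/0.175 − 1/0.187)/(4π×118) = 2.473×10^-4 K/W
R_calcium silicate = (1/0.187 − 1/0.222)/(4π×0.0828) = 0.8103 K/W
R_outer film = 1/(h·4πr_o²) = 1/(14.4×4π×0.222²) = 0.1121 K/W
R_total = 0.9227 K/W
Q = ΔT/R_total = 164/0.9227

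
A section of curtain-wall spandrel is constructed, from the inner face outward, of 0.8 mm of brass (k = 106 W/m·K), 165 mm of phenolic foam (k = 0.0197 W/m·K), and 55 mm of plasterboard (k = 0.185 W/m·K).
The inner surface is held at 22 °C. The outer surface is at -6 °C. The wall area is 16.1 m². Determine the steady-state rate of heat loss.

Q ≈ 52 W

Treating each layer as a thermal resistance in series:
R_brass = L/(kA) = 0.0008/(106×16.1) = 4.688×10^-7 K/W
R_phenolic foam = L/(kA) = 0.165/(0.0197×16.1) = 0.5202 K/W
R_plasterboard = L/(kA) = 0.055/(0.185×16.1) = 0.01847 K/W
R_total = 0.5387 K/W
Q = ΔT / R_total = 28 / 0.5387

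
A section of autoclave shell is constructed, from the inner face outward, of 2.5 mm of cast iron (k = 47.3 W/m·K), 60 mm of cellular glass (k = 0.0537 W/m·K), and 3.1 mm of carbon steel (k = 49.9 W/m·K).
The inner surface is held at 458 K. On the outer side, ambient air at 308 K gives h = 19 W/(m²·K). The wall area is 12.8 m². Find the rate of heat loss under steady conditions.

Q ≈ 1640 W

Thermal resistances in series:
R_cast iron = L/(kA) = 0.0025/(47.3×12.8) = 4.129×10^-6 K/W
R_cellular glass = L/(kA) = 0.06/(0.0537×12.8) = 0.08729 K/W
R_carbon steel = L/(kA) = 0.0031/(49.9×12.8) = 4.853×10^-6 K/W
R_outer film = 1/(h_o·A) = 1/(19×12.8) = 0.004112 K/W
R_total = 0.09141 K/W
Q = ΔT / R_total = 150 / 0.09141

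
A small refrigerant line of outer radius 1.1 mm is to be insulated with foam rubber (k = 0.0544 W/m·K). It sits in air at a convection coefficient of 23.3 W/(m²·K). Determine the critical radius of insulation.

r_cr ≈ 2.33 mm

For a cylinder r_cr = k/h = 0.0544/23.3
r_cr = 2.33 mm; since the bare radius (1.1 mm) is below r_cr, adding a thin layer of insulation will *increase* heat loss.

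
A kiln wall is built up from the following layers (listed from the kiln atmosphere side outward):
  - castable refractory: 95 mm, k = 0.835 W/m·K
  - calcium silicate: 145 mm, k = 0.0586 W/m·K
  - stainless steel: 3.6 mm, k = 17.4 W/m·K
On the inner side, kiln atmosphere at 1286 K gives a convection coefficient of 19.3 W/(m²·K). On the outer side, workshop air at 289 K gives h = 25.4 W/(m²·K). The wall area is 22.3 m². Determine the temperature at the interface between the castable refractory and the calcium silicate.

Model the wall as resistances in series:
R_inner film = 1/(h_i·A) = 1/(19.3×22.3) = 0.002323 K/W
R_castable refractory = L/(kA) = 0.095/(0.835×22.3) = 0.005102 K/W
R_calcium silicate = L/(kA) = 0.145/(0.0586×22.3) = 0.111 K/W
R_stainless steel = L/(kA) = 0.0036/(17.4×22.3) = 9.278×10^-6 K/W
R_outer film = 1/(h_o·A) = 1/(25.4×22.3) = 0.001765 K/W
R_total = 0.1202 K/W;  Q = ΔT/R_total = 997/0.1202 = 8297 W
T_interface = T_inner − Q·ΣR(inner→interface) = 1286 − 8300×0.007425

T ≈ 1220 K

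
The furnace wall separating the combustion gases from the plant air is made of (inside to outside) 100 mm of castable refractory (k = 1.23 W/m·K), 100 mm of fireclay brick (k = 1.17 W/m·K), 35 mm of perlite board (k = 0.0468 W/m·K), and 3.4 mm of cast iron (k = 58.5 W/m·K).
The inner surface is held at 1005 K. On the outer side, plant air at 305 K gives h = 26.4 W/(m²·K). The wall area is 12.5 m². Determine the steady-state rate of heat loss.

Using the resistance-network approach (series):
R_castable refractory = L/(kA) = 0.1/(1.23×12.5) = 0.006504 K/W
R_fireclay brick = L/(kA) = 0.1/(1.17×12.5) = 0.006838 K/W
R_perlite board = L/(kA) = 0.035/(0.0468×12.5) = 0.05983 K/W
R_cast iron = L/(kA) = 0.0034/(58.5×12.5) = 4.65×10^-6 K/W
R_outer film = 1/(h_o·A) = 1/(26.4×12.5) = 0.00303 K/W
R_total = 0.07621 K/W
Q = ΔT / R_total = 700 / 0.07621

Q ≈ 9190 W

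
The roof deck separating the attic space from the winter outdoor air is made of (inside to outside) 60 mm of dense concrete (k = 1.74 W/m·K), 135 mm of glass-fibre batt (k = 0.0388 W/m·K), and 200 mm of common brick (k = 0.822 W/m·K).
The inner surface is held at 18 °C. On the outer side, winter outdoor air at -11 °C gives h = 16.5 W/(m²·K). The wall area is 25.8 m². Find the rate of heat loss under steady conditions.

Model the wall as resistances in series:
R_dense concrete = L/(kA) = 0.06/(1.74×25.8) = 0.001337 K/W
R_glass-fibre batt = L/(kA) = 0.135/(0.0388×25.8) = 0.1349 K/W
R_common brick = L/(kA) = 0.2/(0.822×25.8) = 0.009431 K/W
R_outer film = 1/(h_o·A) = 1/(16.5×25.8) = 0.002349 K/W
R_total = 0.148 K/W
Q = ΔT / R_total = 29 / 0.148

Q ≈ 196 W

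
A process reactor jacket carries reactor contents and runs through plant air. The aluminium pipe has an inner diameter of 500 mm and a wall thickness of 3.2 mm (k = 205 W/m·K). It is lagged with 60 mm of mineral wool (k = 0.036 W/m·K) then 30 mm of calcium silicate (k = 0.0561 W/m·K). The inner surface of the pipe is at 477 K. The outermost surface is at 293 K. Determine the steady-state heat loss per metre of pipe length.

q′ ≈ 153 W/m

Cylindrical conduction, so R = ln(r₂/r₁)/(2πkL) per layer, in series:
R_aluminium pipe wall = ln(253.2/250)/(2π×205×1) = 9.874×10^-6 K/W
R_mineral wool = ln(313.2/253.2)/(2π×0.036×1) = 0.9402 K/W
R_calcium silicate = ln(343.2/313.2)/(2π×0.0561×1) = 0.2595 K/W
R_total = 1.2 K/W
Q = ΔT/R_total = 184/1.2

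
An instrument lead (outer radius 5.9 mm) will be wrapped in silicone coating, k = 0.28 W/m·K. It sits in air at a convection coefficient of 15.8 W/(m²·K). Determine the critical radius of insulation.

r_cr ≈ 17.7 mm

For a cylinder r_cr = k/h = 0.28/15.8
r_cr = 17.7 mm; since the bare radius (5.9 mm) is below r_cr, adding a thin layer of insulation will *increase* heat loss.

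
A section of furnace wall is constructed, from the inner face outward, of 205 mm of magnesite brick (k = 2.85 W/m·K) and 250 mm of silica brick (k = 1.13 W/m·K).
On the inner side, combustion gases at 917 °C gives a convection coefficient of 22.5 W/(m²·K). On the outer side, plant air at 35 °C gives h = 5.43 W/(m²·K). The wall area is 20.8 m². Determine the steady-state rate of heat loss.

Q ≈ 35200 W

Treating each layer as a thermal resistance in series:
R_inner film = 1/(h_i·A) = 1/(22.5×20.8) = 0.002137 K/W
R_magnesite brick = L/(kA) = 0.205/(2.85×20.8) = 0.003458 K/W
R_silica brick = L/(kA) = 0.25/(1.13×20.8) = 0.01064 K/W
R_outer film = 1/(h_o·A) = 1/(5.43×20.8) = 0.008854 K/W
R_total = 0.02509 K/W
Q = ΔT / R_total = 882 / 0.02509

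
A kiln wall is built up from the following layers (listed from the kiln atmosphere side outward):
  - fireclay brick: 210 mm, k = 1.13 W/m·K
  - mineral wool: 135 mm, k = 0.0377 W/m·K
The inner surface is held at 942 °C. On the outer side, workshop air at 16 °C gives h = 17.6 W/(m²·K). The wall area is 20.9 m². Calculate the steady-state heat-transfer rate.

Series thermal resistances:
R_fireclay brick = L/(kA) = 0.21/(1.13×20.9) = 0.008892 K/W
R_mineral wool = L/(kA) = 0.135/(0.0377×20.9) = 0.1713 K/W
R_outer film = 1/(h_o·A) = 1/(17.6×20.9) = 0.002719 K/W
R_total = 0.1829 K/W
Q = ΔT / R_total = 926 / 0.1829

Q ≈ 5060 W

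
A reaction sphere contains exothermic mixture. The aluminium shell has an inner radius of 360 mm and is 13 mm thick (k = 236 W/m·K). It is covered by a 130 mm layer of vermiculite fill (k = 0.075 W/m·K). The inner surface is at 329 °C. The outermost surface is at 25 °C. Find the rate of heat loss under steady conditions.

Q ≈ 413 W

Radial (spherical) resistances in series:
R_aluminium shell = (1/0.36 − 1/0.373)/(4π×236) = 3.264×10^-5 K/W
R_vermiculite fill = (1/0.373 − 1/0.503)/(4π×0.075) = 0.7352 K/W
R_total = 0.7352 K/W
Q = ΔT/R_total = 304/0.7352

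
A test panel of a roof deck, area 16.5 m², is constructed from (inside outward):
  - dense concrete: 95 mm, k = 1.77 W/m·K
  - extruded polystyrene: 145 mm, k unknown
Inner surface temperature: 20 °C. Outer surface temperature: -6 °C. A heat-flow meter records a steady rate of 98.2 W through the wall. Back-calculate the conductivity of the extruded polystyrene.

Treating each layer as a thermal resistance in series:
R_dense concrete = L/(kA) = 0.095/(1.77×16.5) = 0.003253 K/W
Sum of known resistances R_other = 0.003253 K/W
Total R = ΔT/Q = 26/98.2 = 0.2648 K/W
R_extruded polystyrene = R_total − R_other = 0.2615 K/W
k = L/(R·A) = 0.145/(0.2615×16.5)

k ≈ 0.0336 W/(m·K)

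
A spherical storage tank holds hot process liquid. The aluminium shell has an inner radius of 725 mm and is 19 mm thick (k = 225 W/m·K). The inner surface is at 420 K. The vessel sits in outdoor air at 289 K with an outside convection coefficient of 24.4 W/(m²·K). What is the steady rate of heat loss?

Each spherical layer contributes R = (1/r_i − 1/r_o)/(4πk):
R_aluminium shell = (1/0.725 − 1/0.744)/(4π×225) = 1.246×10^-5 K/W
R_outer film = 1/(h·4πr_o²) = 1/(24.4×4π×0.744²) = 0.005892 K/W
R_total = 0.005904 K/W
Q = ΔT/R_total = 131/0.005904

Q ≈ 22200 W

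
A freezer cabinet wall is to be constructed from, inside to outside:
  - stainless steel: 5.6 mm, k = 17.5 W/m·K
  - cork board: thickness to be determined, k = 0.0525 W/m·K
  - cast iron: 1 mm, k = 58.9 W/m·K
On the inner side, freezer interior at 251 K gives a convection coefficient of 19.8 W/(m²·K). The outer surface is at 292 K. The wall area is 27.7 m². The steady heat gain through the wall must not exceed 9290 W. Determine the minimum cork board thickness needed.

Using the resistance-network approach (series):
R_inner film = 1/(h_i·A) = 1/(19.8×27.7) = 0.001823 K/W
R_stainless steel = L/(kA) = 0.0056/(17.5×27.7) = 1.155×10^-5 K/W
R_cast iron = L/(kA) = 0.001/(58.9×27.7) = 6.129×10^-7 K/W
Sum of the known resistances R_other = 0.001835 K/W
Required total resistance R_tot = ΔT/Q_allow = 41/9290 = 0.004413 K/W
R_cork board = R_tot − R_other = 0.002578 K/W
L = R·k·A = 0.002578×0.0525×27.7

L ≈ 3.75 mm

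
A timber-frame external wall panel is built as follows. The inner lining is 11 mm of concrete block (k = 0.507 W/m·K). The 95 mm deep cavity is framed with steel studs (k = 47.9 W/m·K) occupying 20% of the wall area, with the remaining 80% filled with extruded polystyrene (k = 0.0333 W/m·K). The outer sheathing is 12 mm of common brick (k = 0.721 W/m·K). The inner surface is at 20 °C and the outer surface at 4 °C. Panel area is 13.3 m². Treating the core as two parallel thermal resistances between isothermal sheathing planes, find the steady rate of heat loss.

Sheathing layers in series; stud and cavity paths in parallel between them.
R_inner = 0.011/(0.507×13.3) = 0.001631 K/W
R_stud  = 0.095/(47.9×0.2×13.3) = 7.456×10^-4 K/W
R_cav   = 0.095/(0.0333×0.8×13.3) = 0.2681 K/W
1/R_core = 1/R_stud + 1/R_cav → R_core = 7.435×10^-4 K/W
R_outer = 0.012/(0.721×13.3) = 0.001251 K/W
R_total = 0.003626 K/W
Q = ΔT/R_total = 16/0.003626

Q ≈ 4410 W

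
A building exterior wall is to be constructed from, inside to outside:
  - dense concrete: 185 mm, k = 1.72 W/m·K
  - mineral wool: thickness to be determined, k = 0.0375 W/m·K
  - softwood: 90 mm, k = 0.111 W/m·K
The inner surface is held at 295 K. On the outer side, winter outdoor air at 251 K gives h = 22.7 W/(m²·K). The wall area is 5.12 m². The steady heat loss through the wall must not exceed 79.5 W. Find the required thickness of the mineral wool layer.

L ≈ 70.2 mm

Series thermal resistances:
R_dense concrete = L/(kA) = 0.185/(1.72×5.12) = 0.02101 K/W
R_softwood = L/(kA) = 0.09/(0.111×5.12) = 0.1584 K/W
R_outer film = 1/(h_o·A) = 1/(22.7×5.12) = 0.008604 K/W
Sum of the known resistances R_other = 0.188 K/W
Required total resistance R_tot = ΔT/Q_allow = 44/79.5 = 0.5535 K/W
R_mineral wool = R_tot − R_other = 0.3655 K/W
L = R·k·A = 0.3655×0.0375×5.12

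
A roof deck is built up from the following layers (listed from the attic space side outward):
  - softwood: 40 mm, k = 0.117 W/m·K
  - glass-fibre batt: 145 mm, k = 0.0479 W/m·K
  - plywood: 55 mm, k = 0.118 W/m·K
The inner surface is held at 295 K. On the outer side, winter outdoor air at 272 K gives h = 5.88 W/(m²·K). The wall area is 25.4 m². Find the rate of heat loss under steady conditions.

Q ≈ 146 W

Treating each layer as a thermal resistance in series:
R_softwood = L/(kA) = 0.04/(0.117×25.4) = 0.01346 K/W
R_glass-fibre batt = L/(kA) = 0.145/(0.0479×25.4) = 0.1192 K/W
R_plywood = L/(kA) = 0.055/(0.118×25.4) = 0.01835 K/W
R_outer film = 1/(h_o·A) = 1/(5.88×25.4) = 0.006696 K/W
R_total = 0.1577 K/W
Q = ΔT / R_total = 23 / 0.1577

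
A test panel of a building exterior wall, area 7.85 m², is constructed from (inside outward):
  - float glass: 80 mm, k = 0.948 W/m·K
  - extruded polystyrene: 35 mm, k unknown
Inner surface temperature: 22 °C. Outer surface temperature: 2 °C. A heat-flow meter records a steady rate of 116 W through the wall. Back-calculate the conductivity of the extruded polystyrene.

Treating each layer as a thermal resistance in series:
R_float glass = L/(kA) = 0.08/(0.948×7.85) = 0.01075 K/W
Sum of known resistances R_other = 0.01075 K/W
Total R = ΔT/Q = 20/116 = 0.1724 K/W
R_extruded polystyrene = R_total − R_other = 0.1617 K/W
k = L/(R·A) = 0.035/(0.1617×7.85)

k ≈ 0.0276 W/(m·K)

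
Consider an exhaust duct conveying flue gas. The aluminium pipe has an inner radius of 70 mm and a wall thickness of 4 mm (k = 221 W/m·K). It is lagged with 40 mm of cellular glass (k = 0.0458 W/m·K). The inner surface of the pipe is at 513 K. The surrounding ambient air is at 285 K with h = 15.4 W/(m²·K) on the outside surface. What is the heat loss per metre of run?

q′ ≈ 143 W/m

Radial resistances (cylindrical: R_cond = ln(r_o/r_i)/(2πkL), R_conv = 1/(h·2πrL)):
R_aluminium pipe wall = ln(74/70)/(2π×221×1) = 4.002×10^-5 K/W
R_cellular glass = ln(114/74)/(2π×0.0458×1) = 1.502 K/W
R_outer film = 1/(h_o·2πr_oL) = 1/(15.4×2π×0.114×1) = 0.09066 K/W
R_total = 1.592 K/W
Q = ΔT/R_total = 228/1.592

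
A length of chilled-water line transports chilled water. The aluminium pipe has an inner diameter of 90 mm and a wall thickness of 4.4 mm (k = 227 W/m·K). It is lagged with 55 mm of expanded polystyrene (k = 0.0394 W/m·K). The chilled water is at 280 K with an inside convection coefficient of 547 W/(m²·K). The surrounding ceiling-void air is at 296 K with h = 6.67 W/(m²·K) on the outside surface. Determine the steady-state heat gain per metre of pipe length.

q′ ≈ 4.91 W/m

Cylindrical conduction, so R = ln(r₂/r₁)/(2πkL) per layer, in series:
R_inner film = 1/(h_i·2πr₁L) = 1/(547×2π×0.045×1) = 0.006466 K/W
R_aluminium pipe wall = ln(49.4/45)/(2π×227×1) = 6.541×10^-5 K/W
R_expanded polystyrene = ln(104.4/49.4)/(2π×0.0394×1) = 3.023 K/W
R_outer film = 1/(h_o·2πr_oL) = 1/(6.67×2π×0.1044×1) = 0.2286 K/W
R_total = 3.258 K/W
Q = ΔT/R_total = 16/3.258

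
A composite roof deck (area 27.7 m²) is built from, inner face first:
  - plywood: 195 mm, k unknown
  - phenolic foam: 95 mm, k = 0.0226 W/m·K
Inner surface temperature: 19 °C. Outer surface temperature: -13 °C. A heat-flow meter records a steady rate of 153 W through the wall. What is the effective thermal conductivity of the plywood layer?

Using the resistance-network approach (series):
R_phenolic foam = L/(kA) = 0.095/(0.0226×27.7) = 0.1518 K/W
Sum of known resistances R_other = 0.1518 K/W
Total R = ΔT/Q = 32/153 = 0.2092 K/W
R_plywood = R_total − R_other = 0.0574 K/W
k = L/(R·A) = 0.195/(0.0574×27.7)

k ≈ 0.123 W/(m·K)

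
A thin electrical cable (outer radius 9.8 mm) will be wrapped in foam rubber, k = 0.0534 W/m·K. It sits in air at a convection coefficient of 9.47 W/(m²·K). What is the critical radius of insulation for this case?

For a cylinder r_cr = k/h = 0.0534/9.47
r_cr = 5.64 mm; since the bare radius (9.8 mm) is above r_cr, any added insulation will reduce heat loss.

r_cr ≈ 5.64 mm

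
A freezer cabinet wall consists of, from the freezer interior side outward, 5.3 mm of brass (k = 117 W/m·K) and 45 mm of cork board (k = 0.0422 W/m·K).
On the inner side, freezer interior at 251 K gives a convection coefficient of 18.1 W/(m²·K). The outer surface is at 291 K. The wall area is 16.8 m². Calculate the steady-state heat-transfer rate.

Q ≈ 599 W

Model the wall as resistances in series:
R_inner film = 1/(h_i·A) = 1/(18.1×16.8) = 0.003289 K/W
R_brass = L/(kA) = 0.0053/(117×16.8) = 2.696×10^-6 K/W
R_cork board = L/(kA) = 0.045/(0.0422×16.8) = 0.06347 K/W
R_total = 0.06676 K/W
Q = ΔT / R_total = 40 / 0.06676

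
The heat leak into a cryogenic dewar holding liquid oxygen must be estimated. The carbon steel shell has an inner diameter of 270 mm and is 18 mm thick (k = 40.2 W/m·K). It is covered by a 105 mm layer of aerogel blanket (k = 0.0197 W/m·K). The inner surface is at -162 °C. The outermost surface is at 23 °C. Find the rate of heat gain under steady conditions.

For a spherical shell R = (1/r₁ − 1/r₂)/(4πk); film R = 1/(h·4πr²). In series:
R_carbon steel shell = (1/0.135 − 1/0.153)/(4π×40.2) = 0.001725 K/W
R_aerogel blanket = (1/0.153 − 1/0.258)/(4π×0.0197) = 10.74 K/W
R_total = 10.75 K/W
Q = ΔT/R_total = 185/10.75

Q ≈ 17.2 W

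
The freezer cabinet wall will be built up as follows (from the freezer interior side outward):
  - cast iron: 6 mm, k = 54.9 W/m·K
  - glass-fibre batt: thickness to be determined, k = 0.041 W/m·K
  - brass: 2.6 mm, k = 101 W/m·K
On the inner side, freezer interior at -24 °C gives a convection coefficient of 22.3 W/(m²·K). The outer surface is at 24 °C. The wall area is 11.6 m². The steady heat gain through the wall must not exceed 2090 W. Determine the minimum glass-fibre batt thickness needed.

L ≈ 9.08 mm

Treating each layer as a thermal resistance in series:
R_inner film = 1/(h_i·A) = 1/(22.3×11.6) = 0.003866 K/W
R_cast iron = L/(kA) = 0.006/(54.9×11.6) = 9.422×10^-6 K/W
R_brass = L/(kA) = 0.0026/(101×11.6) = 2.219×10^-6 K/W
Sum of the known resistances R_other = 0.003877 K/W
Required total resistance R_tot = ΔT/Q_allow = 48/2090 = 0.02297 K/W
R_glass-fibre batt = R_tot − R_other = 0.01909 K/W
L = R·k·A = 0.01909×0.041×11.6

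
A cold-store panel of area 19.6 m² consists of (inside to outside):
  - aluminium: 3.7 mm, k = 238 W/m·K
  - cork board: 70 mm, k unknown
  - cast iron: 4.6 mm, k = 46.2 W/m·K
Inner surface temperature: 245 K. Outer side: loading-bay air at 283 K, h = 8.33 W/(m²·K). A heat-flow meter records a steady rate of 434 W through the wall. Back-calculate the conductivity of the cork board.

Treating each layer as a thermal resistance in series:
R_aluminium = L/(kA) = 0.0037/(238×19.6) = 7.932×10^-7 K/W
R_cast iron = L/(kA) = 0.0046/(46.2×19.6) = 5.08×10^-6 K/W
R_outer film = 1/(h_o·A) = 1/(8.33×19.6) = 0.006125 K/W
Sum of known resistances R_other = 0.006131 K/W
Total R = ΔT/Q = 38/434 = 0.08756 K/W
R_cork board = R_total − R_other = 0.08143 K/W
k = L/(R·A) = 0.07/(0.08143×19.6)

k ≈ 0.0439 W/(m·K)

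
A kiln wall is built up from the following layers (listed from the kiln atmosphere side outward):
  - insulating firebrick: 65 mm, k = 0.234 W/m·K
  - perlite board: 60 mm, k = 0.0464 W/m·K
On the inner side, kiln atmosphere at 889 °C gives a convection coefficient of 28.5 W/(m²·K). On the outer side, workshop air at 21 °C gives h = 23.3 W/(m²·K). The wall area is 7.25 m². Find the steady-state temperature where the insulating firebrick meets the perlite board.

T ≈ 724 °C

Series thermal resistances:
R_inner film = 1/(h_i·A) = 1/(28.5×7.25) = 0.00484 K/W
R_insulating firebrick = L/(kA) = 0.065/(0.234×7.25) = 0.03831 K/W
R_perlite board = L/(kA) = 0.06/(0.0464×7.25) = 0.1784 K/W
R_outer film = 1/(h_o·A) = 1/(23.3×7.25) = 0.00592 K/W
R_total = 0.2274 K/W;  Q = ΔT/R_total = 868/0.2274 = 3817 W
T_interface = T_inner − Q·ΣR(inner→interface) = 889 − 3820×0.04315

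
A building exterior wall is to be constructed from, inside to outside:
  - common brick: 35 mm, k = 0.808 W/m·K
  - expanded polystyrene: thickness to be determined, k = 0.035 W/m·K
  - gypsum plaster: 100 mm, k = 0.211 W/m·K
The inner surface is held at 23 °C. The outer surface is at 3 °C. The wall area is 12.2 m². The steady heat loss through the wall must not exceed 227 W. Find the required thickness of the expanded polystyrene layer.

Using the resistance-network approach (series):
R_common brick = L/(kA) = 0.035/(0.808×12.2) = 0.003551 K/W
R_gypsum plaster = L/(kA) = 0.1/(0.211×12.2) = 0.03885 K/W
Sum of the known resistances R_other = 0.0424 K/W
Required total resistance R_tot = ΔT/Q_allow = 20/227 = 0.08811 K/W
R_expanded polystyrene = R_tot − R_other = 0.04571 K/W
L = R·k·A = 0.04571×0.035×12.2

L ≈ 19.5 mm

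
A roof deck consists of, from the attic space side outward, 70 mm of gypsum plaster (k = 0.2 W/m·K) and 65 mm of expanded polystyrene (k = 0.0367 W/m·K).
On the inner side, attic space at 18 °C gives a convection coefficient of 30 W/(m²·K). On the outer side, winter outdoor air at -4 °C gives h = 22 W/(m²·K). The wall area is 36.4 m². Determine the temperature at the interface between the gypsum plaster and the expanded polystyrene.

T ≈ 14.2 °C

Model the wall as resistances in series:
R_inner film = 1/(h_i·A) = 1/(30×36.4) = 9.158×10^-4 K/W
R_gypsum plaster = L/(kA) = 0.07/(0.2×36.4) = 0.009615 K/W
R_expanded polystyrene = L/(kA) = 0.065/(0.0367×36.4) = 0.04866 K/W
R_outer film = 1/(h_o·A) = 1/(22×36.4) = 0.001249 K/W
R_total = 0.06044 K/W;  Q = ΔT/R_total = 22/0.06044 = 364 W
T_interface = T_inner − Q·ΣR(inner→interface) = 18 − 364×0.01053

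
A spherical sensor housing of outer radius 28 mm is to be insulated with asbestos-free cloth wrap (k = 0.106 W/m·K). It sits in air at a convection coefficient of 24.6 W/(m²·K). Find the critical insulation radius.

For a sphere r_cr = 2k/h = 2×0.106/24.6
r_cr = 8.62 mm; since the bare radius (28 mm) is above r_cr, any added insulation will reduce heat loss.

r_cr ≈ 8.62 mm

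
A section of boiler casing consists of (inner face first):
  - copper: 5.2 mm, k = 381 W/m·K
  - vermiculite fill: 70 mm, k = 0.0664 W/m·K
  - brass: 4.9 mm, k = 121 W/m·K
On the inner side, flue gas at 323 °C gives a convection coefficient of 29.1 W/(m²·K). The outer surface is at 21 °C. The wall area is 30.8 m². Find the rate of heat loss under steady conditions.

Q ≈ 8540 W

Treating each layer as a thermal resistance in series:
R_inner film = 1/(h_i·A) = 1/(29.1×30.8) = 0.001116 K/W
R_copper = L/(kA) = 0.0052/(381×30.8) = 4.431×10^-7 K/W
R_vermiculite fill = L/(kA) = 0.07/(0.0664×30.8) = 0.03423 K/W
R_brass = L/(kA) = 0.0049/(121×30.8) = 1.315×10^-6 K/W
R_total = 0.03535 K/W
Q = ΔT / R_total = 302 / 0.03535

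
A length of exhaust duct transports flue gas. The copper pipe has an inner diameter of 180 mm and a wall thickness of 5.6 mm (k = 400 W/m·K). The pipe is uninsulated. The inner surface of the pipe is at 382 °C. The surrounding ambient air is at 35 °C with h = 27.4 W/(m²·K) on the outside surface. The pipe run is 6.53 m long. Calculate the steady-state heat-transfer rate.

Q ≈ 37300 W

Treating each annulus and film as a series resistance:
R_copper pipe wall = ln(95.6/90)/(2π×400×6.53) = 3.678×10^-6 K/W
R_outer film = 1/(h_o·2πr_oL) = 1/(27.4×2π×0.0956×6.53) = 0.009305 K/W
R_total = 0.009308 K/W
Q = ΔT/R_total = 347/0.009308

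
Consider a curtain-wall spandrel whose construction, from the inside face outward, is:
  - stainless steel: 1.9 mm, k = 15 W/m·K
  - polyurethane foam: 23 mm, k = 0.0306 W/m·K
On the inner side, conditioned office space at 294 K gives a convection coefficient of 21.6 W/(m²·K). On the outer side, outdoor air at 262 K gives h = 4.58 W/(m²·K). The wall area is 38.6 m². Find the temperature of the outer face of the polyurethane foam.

Treating each layer as a thermal resistance in series:
R_inner film = 1/(h_i·A) = 1/(21.6×38.6) = 0.001199 K/W
R_stainless steel = L/(kA) = 0.0019/(15×38.6) = 3.282×10^-6 K/W
R_polyurethane foam = L/(kA) = 0.023/(0.0306×38.6) = 0.01947 K/W
R_outer film = 1/(h_o·A) = 1/(4.58×38.6) = 0.005656 K/W
R_total = 0.02633 K/W;  Q = ΔT/R_total = 32/0.02633 = 1215 W
T_interface = T_inner − Q·ΣR(inner→interface) = 294 − 1220×0.02068

T ≈ 269 K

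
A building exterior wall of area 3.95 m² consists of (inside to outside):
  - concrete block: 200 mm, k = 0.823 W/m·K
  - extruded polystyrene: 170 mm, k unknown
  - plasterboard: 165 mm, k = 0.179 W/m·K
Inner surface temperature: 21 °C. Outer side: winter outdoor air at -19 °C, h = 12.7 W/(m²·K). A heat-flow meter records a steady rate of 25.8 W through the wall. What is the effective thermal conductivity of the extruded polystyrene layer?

k ≈ 0.0348 W/(m·K)

Model the wall as resistances in series:
R_concrete block = L/(kA) = 0.2/(0.823×3.95) = 0.06152 K/W
R_plasterboard = L/(kA) = 0.165/(0.179×3.95) = 0.2334 K/W
R_outer film = 1/(h_o·A) = 1/(12.7×3.95) = 0.01993 K/W
Sum of known resistances R_other = 0.3148 K/W
Total R = ΔT/Q = 40/25.8 = 1.55 K/W
R_extruded polystyrene = R_total − R_other = 1.236 K/W
k = L/(R·A) = 0.17/(1.236×3.95)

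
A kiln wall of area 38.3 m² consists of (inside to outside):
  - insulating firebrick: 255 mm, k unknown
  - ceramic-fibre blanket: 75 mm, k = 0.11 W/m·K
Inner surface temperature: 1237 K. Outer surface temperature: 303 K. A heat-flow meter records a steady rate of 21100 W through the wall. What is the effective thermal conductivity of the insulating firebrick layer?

Model the wall as resistances in series:
R_ceramic-fibre blanket = L/(kA) = 0.075/(0.11×38.3) = 0.0178 K/W
Sum of known resistances R_other = 0.0178 K/W
Total R = ΔT/Q = 934/21100 = 0.04427 K/W
R_insulating firebrick = R_total − R_other = 0.02646 K/W
k = L/(R·A) = 0.255/(0.02646×38.3)

k ≈ 0.252 W/(m·K)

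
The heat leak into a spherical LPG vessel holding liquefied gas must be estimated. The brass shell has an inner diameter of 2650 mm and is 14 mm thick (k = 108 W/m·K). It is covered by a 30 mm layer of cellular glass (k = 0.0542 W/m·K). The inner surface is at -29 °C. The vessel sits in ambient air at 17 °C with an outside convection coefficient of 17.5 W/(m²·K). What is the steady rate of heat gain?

Q ≈ 1740 W

Radial (spherical) resistances in series:
R_brass shell = (1/1.325 − 1/1.339)/(4π×108) = 5.814×10^-6 K/W
R_cellular glass = (1/1.339 − 1/1.369)/(4π×0.0542) = 0.02403 K/W
R_outer film = 1/(h·4πr_o²) = 1/(17.5×4π×1.369²) = 0.002426 K/W
R_total = 0.02646 K/W
Q = ΔT/R_total = 46/0.02646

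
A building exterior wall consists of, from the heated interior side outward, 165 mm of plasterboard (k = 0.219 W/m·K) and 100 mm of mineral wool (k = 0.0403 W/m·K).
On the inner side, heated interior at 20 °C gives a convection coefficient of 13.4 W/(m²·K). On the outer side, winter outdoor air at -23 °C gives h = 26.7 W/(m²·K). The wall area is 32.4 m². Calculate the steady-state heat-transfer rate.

Q ≈ 416 W

Treating each layer as a thermal resistance in series:
R_inner film = 1/(h_i·A) = 1/(13.4×32.4) = 0.002303 K/W
R_plasterboard = L/(kA) = 0.165/(0.219×32.4) = 0.02325 K/W
R_mineral wool = L/(kA) = 0.1/(0.0403×32.4) = 0.07659 K/W
R_outer film = 1/(h_o·A) = 1/(26.7×32.4) = 0.001156 K/W
R_total = 0.1033 K/W
Q = ΔT / R_total = 43 / 0.1033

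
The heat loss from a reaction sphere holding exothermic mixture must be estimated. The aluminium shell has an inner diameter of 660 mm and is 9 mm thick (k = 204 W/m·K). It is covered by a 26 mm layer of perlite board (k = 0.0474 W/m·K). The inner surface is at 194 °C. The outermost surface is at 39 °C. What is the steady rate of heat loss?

Q ≈ 439 W

For a spherical shell R = (1/r₁ − 1/r₂)/(4πk); film R = 1/(h·4πr²). In series:
R_aluminium shell = (1/0.33 − 1/0.339)/(4π×204) = 3.138×10^-5 K/W
R_perlite board = (1/0.339 − 1/0.365)/(4π×0.0474) = 0.3528 K/W
R_total = 0.3528 K/W
Q = ΔT/R_total = 155/0.3528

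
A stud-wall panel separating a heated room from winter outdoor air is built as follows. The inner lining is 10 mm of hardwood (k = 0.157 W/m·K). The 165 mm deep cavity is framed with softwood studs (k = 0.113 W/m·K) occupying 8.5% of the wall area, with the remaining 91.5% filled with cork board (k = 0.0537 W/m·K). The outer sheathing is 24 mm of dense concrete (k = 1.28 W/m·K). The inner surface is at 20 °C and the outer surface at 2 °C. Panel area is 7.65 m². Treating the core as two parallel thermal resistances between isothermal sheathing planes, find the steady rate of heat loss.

Q ≈ 47.6 W

Sheathing layers in series; stud and cavity paths in parallel between them.
R_inner = 0.01/(0.157×7.65) = 0.008326 K/W
R_stud  = 0.165/(0.113×0.085×7.65) = 2.246 K/W
R_cav   = 0.165/(0.0537×0.915×7.65) = 0.439 K/W
1/R_core = 1/R_stud + 1/R_cav → R_core = 0.3672 K/W
R_outer = 0.024/(1.28×7.65) = 0.002451 K/W
R_total = 0.378 K/W
Q = ΔT/R_total = 18/0.378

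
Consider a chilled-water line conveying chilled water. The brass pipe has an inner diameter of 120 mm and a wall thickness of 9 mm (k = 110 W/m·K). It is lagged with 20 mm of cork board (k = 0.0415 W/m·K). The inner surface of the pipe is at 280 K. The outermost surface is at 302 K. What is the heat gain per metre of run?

Cylindrical conduction, so R = ln(r₂/r₁)/(2πkL) per layer, in series:
R_brass pipe wall = ln(69/60)/(2π×110×1) = 2.022×10^-4 K/W
R_cork board = ln(89/69)/(2π×0.0415×1) = 0.9761 K/W
R_total = 0.9763 K/W
Q = ΔT/R_total = 22/0.9763

q′ ≈ 22.5 W/m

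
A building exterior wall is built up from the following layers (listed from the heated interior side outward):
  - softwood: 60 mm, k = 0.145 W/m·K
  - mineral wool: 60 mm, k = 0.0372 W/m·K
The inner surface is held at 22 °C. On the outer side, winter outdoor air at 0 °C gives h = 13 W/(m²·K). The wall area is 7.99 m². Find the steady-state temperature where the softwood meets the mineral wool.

T ≈ 17.7 °C

Treating each layer as a thermal resistance in series:
R_softwood = L/(kA) = 0.06/(0.145×7.99) = 0.05179 K/W
R_mineral wool = L/(kA) = 0.06/(0.0372×7.99) = 0.2019 K/W
R_outer film = 1/(h_o·A) = 1/(13×7.99) = 0.009627 K/W
R_total = 0.2633 K/W;  Q = ΔT/R_total = 22/0.2633 = 83.56 W
T_interface = T_inner − Q·ΣR(inner→interface) = 22 − 83.6×0.05179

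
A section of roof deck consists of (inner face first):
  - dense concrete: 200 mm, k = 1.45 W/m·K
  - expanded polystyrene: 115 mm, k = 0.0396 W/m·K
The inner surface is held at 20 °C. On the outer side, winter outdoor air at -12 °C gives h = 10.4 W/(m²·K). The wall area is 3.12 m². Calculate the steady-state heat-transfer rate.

Using the resistance-network approach (series):
R_dense concrete = L/(kA) = 0.2/(1.45×3.12) = 0.04421 K/W
R_expanded polystyrene = L/(kA) = 0.115/(0.0396×3.12) = 0.9308 K/W
R_outer film = 1/(h_o·A) = 1/(10.4×3.12) = 0.03082 K/W
R_total = 1.006 K/W
Q = ΔT / R_total = 32 / 1.006

Q ≈ 31.8 W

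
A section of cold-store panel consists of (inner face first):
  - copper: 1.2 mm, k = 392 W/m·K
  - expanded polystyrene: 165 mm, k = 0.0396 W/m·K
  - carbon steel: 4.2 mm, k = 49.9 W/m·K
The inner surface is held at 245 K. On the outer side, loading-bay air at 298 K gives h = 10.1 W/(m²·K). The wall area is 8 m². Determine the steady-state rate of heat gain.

Q ≈ 99.4 W

Thermal resistances in series:
R_copper = L/(kA) = 0.0012/(392×8) = 3.827×10^-7 K/W
R_expanded polystyrene = L/(kA) = 0.165/(0.0396×8) = 0.5208 K/W
R_carbon steel = L/(kA) = 0.0042/(49.9×8) = 1.052×10^-5 K/W
R_outer film = 1/(h_o·A) = 1/(10.1×8) = 0.01238 K/W
R_total = 0.5332 K/W
Q = ΔT / R_total = 53 / 0.5332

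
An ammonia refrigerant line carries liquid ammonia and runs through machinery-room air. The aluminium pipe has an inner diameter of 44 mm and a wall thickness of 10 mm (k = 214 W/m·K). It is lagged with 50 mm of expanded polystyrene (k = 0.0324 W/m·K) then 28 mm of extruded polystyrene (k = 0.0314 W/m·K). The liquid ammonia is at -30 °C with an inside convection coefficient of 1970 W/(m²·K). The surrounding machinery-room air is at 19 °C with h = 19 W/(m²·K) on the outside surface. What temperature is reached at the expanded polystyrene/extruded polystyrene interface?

T ≈ 6.61 °C

Radial resistances (cylindrical: R_cond = ln(r_o/r_i)/(2πkL), R_conv = 1/(h·2πrL)):
R_inner film = 1/(h_i·2πr₁L) = 1/(1970×2π×0.022×1) = 0.003672 K/W
R_aluminium pipe wall = ln(32/22)/(2π×214×1) = 2.787×10^-4 K/W
R_expanded polystyrene = ln(82/32)/(2π×0.0324×1) = 4.622 K/W
R_extruded polystyrene = ln(110/82)/(2π×0.0314×1) = 1.489 K/W
R_outer film = 1/(h_o·2πr_oL) = 1/(19×2π×0.11×1) = 0.07615 K/W
R_total = 6.191 K/W
Q = ΔT/R_total = 49/6.191
Q = 7.91 W/m
T_interface = T_inner + Q·ΣR(inner→interface) = -30 + 7.91×4.626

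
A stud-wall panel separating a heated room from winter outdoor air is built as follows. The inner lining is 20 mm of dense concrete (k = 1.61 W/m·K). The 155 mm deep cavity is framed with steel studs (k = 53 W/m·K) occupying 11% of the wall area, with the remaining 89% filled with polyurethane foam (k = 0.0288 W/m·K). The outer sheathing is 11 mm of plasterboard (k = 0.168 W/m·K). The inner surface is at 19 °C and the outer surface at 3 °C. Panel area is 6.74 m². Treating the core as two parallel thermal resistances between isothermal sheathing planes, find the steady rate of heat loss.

Sheathing layers in series; stud and cavity paths in parallel between them.
R_inner = 0.02/(1.61×6.74) = 0.001843 K/W
R_stud  = 0.155/(53×0.11×6.74) = 0.003945 K/W
R_cav   = 0.155/(0.0288×0.89×6.74) = 0.8972 K/W
1/R_core = 1/R_stud + 1/R_cav → R_core = 0.003927 K/W
R_outer = 0.011/(0.168×6.74) = 0.009715 K/W
R_total = 0.01548 K/W
Q = ΔT/R_total = 16/0.01548

Q ≈ 1030 W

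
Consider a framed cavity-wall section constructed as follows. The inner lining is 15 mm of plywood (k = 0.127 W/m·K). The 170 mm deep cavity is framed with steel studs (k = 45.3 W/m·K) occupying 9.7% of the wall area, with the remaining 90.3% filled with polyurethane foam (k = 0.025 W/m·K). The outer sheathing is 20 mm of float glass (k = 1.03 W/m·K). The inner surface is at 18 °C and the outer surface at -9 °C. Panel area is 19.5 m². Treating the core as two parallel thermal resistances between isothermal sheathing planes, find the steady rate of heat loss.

Sheathing layers in series; stud and cavity paths in parallel between them.
R_inner = 0.015/(0.127×19.5) = 0.006057 K/W
R_stud  = 0.17/(45.3×0.097×19.5) = 0.001984 K/W
R_cav   = 0.17/(0.025×0.903×19.5) = 0.3862 K/W
1/R_core = 1/R_stud + 1/R_cav → R_core = 0.001974 K/W
R_outer = 0.02/(1.03×19.5) = 9.958×10^-4 K/W
R_total = 0.009027 K/W
Q = ΔT/R_total = 27/0.009027

Q ≈ 2990 W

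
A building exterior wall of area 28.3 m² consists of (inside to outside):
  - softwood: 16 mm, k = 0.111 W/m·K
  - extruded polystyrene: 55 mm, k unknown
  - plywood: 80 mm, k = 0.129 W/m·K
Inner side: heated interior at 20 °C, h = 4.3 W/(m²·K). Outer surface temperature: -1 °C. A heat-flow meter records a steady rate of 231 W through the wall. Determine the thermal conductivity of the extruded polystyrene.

Thermal resistances in series:
R_inner film = 1/(h_i·A) = 1/(4.3×28.3) = 0.008218 K/W
R_softwood = L/(kA) = 0.016/(0.111×28.3) = 0.005093 K/W
R_plywood = L/(kA) = 0.08/(0.129×28.3) = 0.02191 K/W
Sum of known resistances R_other = 0.03522 K/W
Total R = ΔT/Q = 21/231 = 0.09091 K/W
R_extruded polystyrene = R_total − R_other = 0.05568 K/W
k = L/(R·A) = 0.055/(0.05568×28.3)

k ≈ 0.0349 W/(m·K)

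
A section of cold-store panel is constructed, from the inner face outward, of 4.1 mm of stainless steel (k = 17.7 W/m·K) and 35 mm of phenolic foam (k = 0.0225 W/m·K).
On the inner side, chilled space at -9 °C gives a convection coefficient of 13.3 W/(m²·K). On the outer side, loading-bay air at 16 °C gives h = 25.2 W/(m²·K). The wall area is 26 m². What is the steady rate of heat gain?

Thermal resistances in series:
R_inner film = 1/(h_i·A) = 1/(13.3×26) = 0.002892 K/W
R_stainless steel = L/(kA) = 0.0041/(17.7×26) = 8.909×10^-6 K/W
R_phenolic foam = L/(kA) = 0.035/(0.0225×26) = 0.05983 K/W
R_outer film = 1/(h_o·A) = 1/(25.2×26) = 0.001526 K/W
R_total = 0.06426 K/W
Q = ΔT / R_total = 25 / 0.06426

Q ≈ 389 W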